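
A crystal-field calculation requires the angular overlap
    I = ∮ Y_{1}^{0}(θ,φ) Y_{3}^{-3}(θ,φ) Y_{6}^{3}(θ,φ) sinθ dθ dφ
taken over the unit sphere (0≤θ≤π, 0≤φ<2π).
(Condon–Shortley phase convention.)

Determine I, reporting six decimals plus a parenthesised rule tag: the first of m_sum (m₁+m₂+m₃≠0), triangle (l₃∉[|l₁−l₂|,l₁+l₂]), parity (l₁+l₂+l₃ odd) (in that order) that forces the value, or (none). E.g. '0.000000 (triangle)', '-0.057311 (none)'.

0.000000 (triangle)

triangle: need 2≤l₃≤4, have 6; I=0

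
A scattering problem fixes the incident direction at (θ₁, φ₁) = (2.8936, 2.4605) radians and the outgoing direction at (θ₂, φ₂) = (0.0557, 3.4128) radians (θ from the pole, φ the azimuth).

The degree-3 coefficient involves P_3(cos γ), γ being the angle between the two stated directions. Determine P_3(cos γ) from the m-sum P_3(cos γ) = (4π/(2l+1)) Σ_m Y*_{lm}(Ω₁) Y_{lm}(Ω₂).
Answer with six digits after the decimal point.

-0.771735

Expand P_3 via completeness: Σ_{m} conj(Y_{3,m}) at Ω₁ times Y_{3,m} at Ω₂ —
  term(m=-3) = -0.00000 - 0.00000j   from Y*(Ω₁)=0.00281 + 0.00549j, Y(Ω₂)=-0.00005 + 0.00005j
  term(m=-2) = 0.00006 + 0.00018j   from Y*(Ω₁)=-0.01236 + 0.05840j, Y(Ω₂)=0.00271 - 0.00163j
  term(m=-1) = 0.01220 - 0.01714j   from Y*(Ω₁)=-0.22795 + 0.18474j, Y(Ω₂)=-0.06907 + 0.01920j
  term(m=+0) = -0.45440 + 0.00000j   from Y*(Ω₁)=-0.61454 + 0.00000j, Y(Ω₂)=0.73942 + 0.00000j
  term(m=+1) = 0.01220 + 0.01714j   from Y*(Ω₁)=0.22795 + 0.18474j, Y(Ω₂)=0.06907 + 0.01920j
  term(m=+2) = 0.00006 - 0.00018j   from Y*(Ω₁)=-0.01236 - 0.05840j, Y(Ω₂)=0.00271 + 0.00163j
  term(m=+3) = -0.00000 + 0.00000j   from Y*(Ω₁)=-0.00281 + 0.00549j, Y(Ω₂)=0.00005 + 0.00005j
Σ over m = -0.42989 + 0.00000j; ×(4π/7) → -0.77174 + 0.00000j. Real part: -0.771735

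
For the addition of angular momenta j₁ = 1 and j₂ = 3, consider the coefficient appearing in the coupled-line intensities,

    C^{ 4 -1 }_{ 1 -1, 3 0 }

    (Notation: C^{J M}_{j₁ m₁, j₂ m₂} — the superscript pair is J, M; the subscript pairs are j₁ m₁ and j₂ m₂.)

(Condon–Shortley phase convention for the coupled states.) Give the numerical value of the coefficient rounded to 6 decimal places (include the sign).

+√(5/14) = +0.597614

j₁+j₂−J=0  J+j₁−j₂=2  J−j₁+j₂=6  j₁+j₂+J+1=9
(j₁±m₁, j₂±m₂, J±M) = (0,2,3,3,3,5)
P² = 12960/7
sum k=0..0:
  [0] +1/72 = 1/72
S = 1/72
C² = P²·S² = 5/14 ; C = +0.597614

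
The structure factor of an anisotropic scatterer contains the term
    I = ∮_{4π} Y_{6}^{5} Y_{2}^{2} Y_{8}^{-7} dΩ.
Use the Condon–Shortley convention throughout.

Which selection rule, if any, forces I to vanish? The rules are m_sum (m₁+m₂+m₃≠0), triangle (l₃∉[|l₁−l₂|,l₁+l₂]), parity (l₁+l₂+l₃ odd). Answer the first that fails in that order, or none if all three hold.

none

m₁+m₂+m₃ = 5 + 2 − 7 = 0  ✓
triangle: |6−2|=4 ≤ l₃=8 ≤ 6+2=8  ✓
parity: l₁+l₂+l₃ = 16 is even  ✓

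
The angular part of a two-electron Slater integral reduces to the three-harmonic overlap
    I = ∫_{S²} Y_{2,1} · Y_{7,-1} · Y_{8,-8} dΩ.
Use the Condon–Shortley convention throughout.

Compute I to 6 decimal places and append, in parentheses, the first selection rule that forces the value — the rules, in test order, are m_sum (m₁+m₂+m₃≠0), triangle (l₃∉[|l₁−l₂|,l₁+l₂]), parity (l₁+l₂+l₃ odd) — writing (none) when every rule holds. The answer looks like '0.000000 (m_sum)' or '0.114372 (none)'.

m-sum = 1 − 1 − 8 = -8 ≠ 0 ⇒ I = 0

0.000000 (m_sum)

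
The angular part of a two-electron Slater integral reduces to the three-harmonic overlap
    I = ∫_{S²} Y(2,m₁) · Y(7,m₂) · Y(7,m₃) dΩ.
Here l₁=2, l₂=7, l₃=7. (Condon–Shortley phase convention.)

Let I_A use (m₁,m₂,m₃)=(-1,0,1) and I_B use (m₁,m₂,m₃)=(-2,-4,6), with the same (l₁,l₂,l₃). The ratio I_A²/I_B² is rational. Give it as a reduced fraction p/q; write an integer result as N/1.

Same 2,7,7: normalisation and zero-m 3j drop out of the ratio.
A: Δ: 2! 2! 12! / 17! → 1/185640; sum: t=1:−1/1036800 t=2:+1/1209600 = -1/7257600; 3j²(2 7 7; -1 0 1) = Δ·Π!·Σ² = 1/2210  (sign -1)
B: Δ: 2! 2! 12! / 17! → 1/185640; sum: t=2:+1/159667200 = 1/159667200; 3j²(2 7 7; -2 -4 6) = Δ·Π!·Σ² = 9/1190  (sign -1)
I_A²/I_B² = (1/2210)/(9/1190) = 7/117

7/117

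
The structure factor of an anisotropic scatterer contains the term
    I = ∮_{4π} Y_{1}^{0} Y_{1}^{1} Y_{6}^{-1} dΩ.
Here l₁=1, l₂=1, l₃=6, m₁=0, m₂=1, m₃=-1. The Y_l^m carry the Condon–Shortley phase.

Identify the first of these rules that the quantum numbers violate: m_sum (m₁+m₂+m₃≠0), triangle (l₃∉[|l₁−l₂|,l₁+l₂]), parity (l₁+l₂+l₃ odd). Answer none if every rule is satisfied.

m₁+m₂+m₃ = 0 + 1 − 1 = 0  ✓
triangle: need |l₁−l₂| ≤ l₃ ≤ l₁+l₂ = [0,2]; l₃=6 is outside  ✗
parity: l₁+l₂+l₃ = 8 is even

triangle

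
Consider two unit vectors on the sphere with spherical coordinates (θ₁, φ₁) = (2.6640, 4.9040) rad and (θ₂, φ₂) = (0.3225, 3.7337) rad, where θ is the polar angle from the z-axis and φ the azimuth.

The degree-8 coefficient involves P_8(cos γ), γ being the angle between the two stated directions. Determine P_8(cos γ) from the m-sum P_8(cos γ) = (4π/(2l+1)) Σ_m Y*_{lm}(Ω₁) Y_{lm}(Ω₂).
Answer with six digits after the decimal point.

0.053783

Expand P_8 via completeness: Σ_{m} conj(Y_{8,m}) at Ω₁ times Y_{8,m} at Ω₂ —
  term(m=-8) = -0.000000+0.000000i   from Y*(Ω₁)=+0.000039+0.001026i, Y(Ω₂)=+0.000001+0.000052i
  term(m=-7) = +0.000002-0.000005i   from Y*(Ω₁)=+0.007728-0.001806i, Y(Ω₂)=+0.000338-0.000530i
  term(m=-6) = +0.000135+0.000123i   from Y*(Ω₁)=-0.015717-0.035087i, Y(Ω₂)=-0.004369+0.001905i
  term(m=-5) = -0.003076+0.001417i   from Y*(Ω₁)=-0.107037+0.075248i, Y(Ω₂)=+0.025457+0.004660i
  term(m=-4) = -0.001016-0.032572i   from Y*(Ω₁)=+0.227659+0.219189i, Y(Ω₂)=-0.073801-0.072017i
  term(m=-3) = +0.139798+0.054111i   from Y*(Ω₁)=+0.276650-0.427055i, Y(Ω₂)=+0.060124+0.288406i
  term(m=-2) = -0.163433+0.168611i   from Y*(Ω₁)=-0.393972-0.158831i, Y(Ω₂)=+0.208418-0.512003i
  term(m=-1) = +0.020014+0.047272i   from Y*(Ω₁)=+0.019365-0.099826i, Y(Ω₂)=-0.418885+0.281747i
  term(m=+0) = +0.087910+0.000000i   from Y*(Ω₁)=-0.465152-0.000000i, Y(Ω₂)=-0.188992+0.000000i
  term(m=+1) = +0.020014-0.047272i   from Y*(Ω₁)=-0.019365-0.099826i, Y(Ω₂)=+0.418885+0.281747i
  term(m=+2) = -0.163433-0.168611i   from Y*(Ω₁)=-0.393972+0.158831i, Y(Ω₂)=+0.208418+0.512003i
  term(m=+3) = +0.139798-0.054111i   from Y*(Ω₁)=-0.276650-0.427055i, Y(Ω₂)=-0.060124+0.288406i
  term(m=+4) = -0.001016+0.032572i   from Y*(Ω₁)=+0.227659-0.219189i, Y(Ω₂)=-0.073801+0.072017i
  term(m=+5) = -0.003076-0.001417i   from Y*(Ω₁)=+0.107037+0.075248i, Y(Ω₂)=-0.025457+0.004660i
  term(m=+6) = +0.000135-0.000123i   from Y*(Ω₁)=-0.015717+0.035087i, Y(Ω₂)=-0.004369-0.001905i
  term(m=+7) = +0.000002+0.000005i   from Y*(Ω₁)=-0.007728-0.001806i, Y(Ω₂)=-0.000338-0.000530i
  term(m=+8) = -0.000000-0.000000i   from Y*(Ω₁)=+0.000039-0.001026i, Y(Ω₂)=+0.000001-0.000052i
Total Σ_m = +0.072759-0.000000i. Multiply by 0.739198: +0.053783-0.000000i. P_8(cos γ) = 0.053783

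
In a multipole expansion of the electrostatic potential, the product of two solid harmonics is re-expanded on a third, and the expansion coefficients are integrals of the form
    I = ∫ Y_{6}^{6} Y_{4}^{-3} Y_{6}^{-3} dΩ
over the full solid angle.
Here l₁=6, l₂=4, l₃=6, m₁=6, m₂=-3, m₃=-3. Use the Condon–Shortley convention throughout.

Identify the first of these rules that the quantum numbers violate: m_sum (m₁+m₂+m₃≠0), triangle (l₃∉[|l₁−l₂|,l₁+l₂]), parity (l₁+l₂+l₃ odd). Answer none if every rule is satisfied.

none

Σmᵢ = 0  ✓
l₃∈[|l₁−l₂|,l₁+l₂]=[2,10], have l₃=6  ✓
Σlᵢ = 16 ⇒ even  ✓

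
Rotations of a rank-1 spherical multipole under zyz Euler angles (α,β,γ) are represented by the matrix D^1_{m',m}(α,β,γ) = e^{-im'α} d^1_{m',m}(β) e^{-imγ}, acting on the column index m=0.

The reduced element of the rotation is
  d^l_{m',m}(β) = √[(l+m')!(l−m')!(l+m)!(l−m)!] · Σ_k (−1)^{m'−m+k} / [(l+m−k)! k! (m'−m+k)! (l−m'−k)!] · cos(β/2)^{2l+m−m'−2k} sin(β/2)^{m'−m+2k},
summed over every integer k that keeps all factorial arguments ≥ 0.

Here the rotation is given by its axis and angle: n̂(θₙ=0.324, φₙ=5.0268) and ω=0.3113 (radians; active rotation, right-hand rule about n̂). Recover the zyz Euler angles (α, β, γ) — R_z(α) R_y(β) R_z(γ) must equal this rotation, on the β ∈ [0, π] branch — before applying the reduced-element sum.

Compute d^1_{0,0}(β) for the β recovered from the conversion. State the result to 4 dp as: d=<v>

d=0.9951

Axis–angle → zyz. n̂ = (sinθₙcosφₙ, sinθₙsinφₙ, cosθₙ) = (+0.098455, -0.302755, +0.947970), ω = 0.3113.
R = I cosω + sinω [n̂]ₓ + (1−cosω) n̂n̂ᵀ gives
  R = [+0.952402, -0.291792, -0.088247; +0.288927, +0.956342, -0.043951; +0.097219, +0.016362, +0.995129]
β = atan2(√(R₁₃²+R₂₃²), R₃₃) = 0.098746; α = atan2(R₂₃, R₁₃) mod 2π = 3.603675; γ = atan2(R₃₂, −R₃₁) mod 2π = 2.974853
d^1_{0,0}(β=0.0987) via the finite sum:
With c≡cos(β/2)=0.998781 and s≡sin(β/2)=0.049353, N=[1·1·1·1]^{1/2}=1.000000
Admissible k: 0..1 (factorial args all ≥0)
  k=0: (−1)^0·1.0000/(1)·0.9988^2·0.0494^0 = +0.997564
  k=1: (−1)^1·1.0000/(1)·0.9988^0·0.0494^2 = -0.002436
d^1_{0,0}(0.0987) = +0.997564 -0.002436 = +0.995129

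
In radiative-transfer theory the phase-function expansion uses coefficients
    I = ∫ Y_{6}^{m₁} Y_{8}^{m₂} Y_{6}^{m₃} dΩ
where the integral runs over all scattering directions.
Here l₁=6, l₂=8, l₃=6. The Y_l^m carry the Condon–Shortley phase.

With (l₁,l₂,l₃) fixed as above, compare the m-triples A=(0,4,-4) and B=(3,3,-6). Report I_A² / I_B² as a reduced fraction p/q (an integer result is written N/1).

Same 6,8,6: normalisation and zero-m 3j drop out of the ratio.
A: Δ: 8! 4! 8! / 21! → 1/1309458150; sum: t=4:+1/92897280 t=5:−1/21772800 t=6:+1/49766400 = -1/66355200; 3j²(6 8 6; 0 4 -4) = Δ·Π!·Σ² = 63/8398  (sign -1)
B: Δ: 8! 4! 8! / 21! → 1/1309458150; sum: t=3:−1/696729600 = -1/696729600; 3j²(6 8 6; 3 3 -6) = Δ·Π!·Σ² = 33/4199  (sign -1)
I_A²/I_B² = (63/8398)/(33/4199) = 21/22

21/22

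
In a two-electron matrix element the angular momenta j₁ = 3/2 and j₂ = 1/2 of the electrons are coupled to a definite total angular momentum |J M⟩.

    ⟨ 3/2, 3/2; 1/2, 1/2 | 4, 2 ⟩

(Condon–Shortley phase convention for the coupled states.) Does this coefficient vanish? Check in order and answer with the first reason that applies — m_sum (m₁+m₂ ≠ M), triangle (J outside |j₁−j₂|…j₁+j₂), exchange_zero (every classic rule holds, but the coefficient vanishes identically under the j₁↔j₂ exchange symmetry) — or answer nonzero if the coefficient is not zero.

m-sum: m₁+m₂ = 3/2+1/2 = 2, M = 2  ✓
triangle: need |j₁−j₂| ≤ J ≤ j₁+j₂, i.e. J ∈ [1, 2]; J = 4 is outside ✗ ⇒ coefficient is 0

triangle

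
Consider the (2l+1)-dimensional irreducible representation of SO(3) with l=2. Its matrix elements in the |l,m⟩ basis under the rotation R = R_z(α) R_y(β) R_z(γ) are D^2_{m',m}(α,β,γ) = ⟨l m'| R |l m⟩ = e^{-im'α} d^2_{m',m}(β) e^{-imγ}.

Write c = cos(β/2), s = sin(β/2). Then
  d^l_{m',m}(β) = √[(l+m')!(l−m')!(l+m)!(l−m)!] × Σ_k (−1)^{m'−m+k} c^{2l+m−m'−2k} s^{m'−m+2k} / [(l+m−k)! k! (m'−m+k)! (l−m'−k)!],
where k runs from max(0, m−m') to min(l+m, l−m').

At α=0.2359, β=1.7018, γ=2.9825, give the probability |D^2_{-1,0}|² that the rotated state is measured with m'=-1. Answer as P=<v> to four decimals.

Split into d^2_{-1,0}(β=1.7018) × two z-phases.
With c≡cos(β/2)=0.659307 and s≡sin(β/2)=0.751874, N=[1·6·2·2]^{1/2}=4.898979
The bounds max(0,m−m')=1 and min(l+m,l−m')=2 give 2 terms
  k=1: (−1)^0·4.8990/(2)·0.6593^3·0.7519^1 = +0.527817
  k=2: (−1)^1·4.8990/(2)·0.6593^1·0.7519^3 = -0.686434
d^2_{-1,0}(1.7018) = +0.527817 -0.686434 = -0.158617
|D^2_{-1,0}|² = |d^2_{-1,0}(β)|² = (-0.158617)² = 0.025159 (the z-rotation phases have unit modulus)

P=0.0252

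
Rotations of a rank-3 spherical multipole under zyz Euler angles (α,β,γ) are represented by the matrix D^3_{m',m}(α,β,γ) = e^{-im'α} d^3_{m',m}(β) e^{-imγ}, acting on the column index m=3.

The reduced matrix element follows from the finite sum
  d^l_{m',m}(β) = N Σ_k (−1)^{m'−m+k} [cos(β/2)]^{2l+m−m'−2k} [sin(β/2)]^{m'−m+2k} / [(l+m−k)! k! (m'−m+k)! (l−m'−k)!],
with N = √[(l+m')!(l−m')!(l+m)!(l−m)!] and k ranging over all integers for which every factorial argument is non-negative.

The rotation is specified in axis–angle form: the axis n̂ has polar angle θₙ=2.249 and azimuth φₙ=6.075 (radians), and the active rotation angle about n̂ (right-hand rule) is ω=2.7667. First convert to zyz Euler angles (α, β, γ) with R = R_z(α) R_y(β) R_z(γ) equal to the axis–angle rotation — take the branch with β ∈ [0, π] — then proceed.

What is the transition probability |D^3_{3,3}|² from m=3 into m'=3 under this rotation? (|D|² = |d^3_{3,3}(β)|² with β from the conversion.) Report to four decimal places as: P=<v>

P=0.0051

Axis–angle → zyz. n̂ = (sinθₙcosφₙ, sinθₙsinφₙ, cosθₙ) = (+0.761887, -0.160946, -0.627395), ω = 2.7667.
R = I cosω + sinω [n̂]ₓ + (1−cosω) n̂n̂ᵀ gives
  R = [+0.190081, -0.006993, -0.981744; -0.466463, -0.880539, -0.084042; -0.863876, +0.473922, -0.170636]
β = atan2(√(R₁₃²+R₂₃²), R₃₃) = 1.742271; α = atan2(R₂₃, R₁₃) mod 2π = 3.226990; γ = atan2(R₃₂, −R₃₁) mod 2π = 0.501768
D^3_{3,3}(3.2270,1.7423,0.5018) = e^{-i·3·3.2270}·d^3_{3,3}(1.7423)·e^{-i·3·0.5018}. Compute d first:
Half-angle: c=0.643958, s=0.765061. N=√(720·1·720·1)=720.000000
The bounds max(0,m−m')=0 and min(l+m,l−m')=0 give 1 term
  k=0: (−1)^0·720.0000/(720)·0.6440^6·0.7651^0 = +0.071309
d^3_{3,3}(1.7423) = +0.071309
|D^3_{3,3}|² = |d^3_{3,3}(β)|² = (+0.071309)² = 0.005085 (the z-rotation phases have unit modulus)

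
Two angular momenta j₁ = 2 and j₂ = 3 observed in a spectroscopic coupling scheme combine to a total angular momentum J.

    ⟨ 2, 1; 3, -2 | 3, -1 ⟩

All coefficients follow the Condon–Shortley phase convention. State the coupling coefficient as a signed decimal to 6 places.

+0.500000

triangle: 2!·2!·4!/9! = 96/362880
(j±m)!: 3!·1!·1!·5!·2!·4! = 34560
prefactor² = (2J+1)·Δ·N² = 64
  k=0: +1/(0!·2!·1!·1!·1!·3!) = 1/12
  k=1: −1/(1!·1!·0!·0!·2!·4!) = -1/48
Σ = 1/16  ⇒  CG² = 64·(1/16)² = 1/4
CG = +√(1/4) = +0.500000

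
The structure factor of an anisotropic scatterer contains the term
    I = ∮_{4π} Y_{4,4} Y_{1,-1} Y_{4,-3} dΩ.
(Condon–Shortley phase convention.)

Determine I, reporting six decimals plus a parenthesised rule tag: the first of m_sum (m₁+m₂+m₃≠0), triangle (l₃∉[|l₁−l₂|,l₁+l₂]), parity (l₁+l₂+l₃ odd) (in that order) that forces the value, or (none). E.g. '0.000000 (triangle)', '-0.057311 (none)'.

l₁+l₂+l₃=9 is odd: 3j(l;000)=0 ⇒ I=0

0.000000 (parity)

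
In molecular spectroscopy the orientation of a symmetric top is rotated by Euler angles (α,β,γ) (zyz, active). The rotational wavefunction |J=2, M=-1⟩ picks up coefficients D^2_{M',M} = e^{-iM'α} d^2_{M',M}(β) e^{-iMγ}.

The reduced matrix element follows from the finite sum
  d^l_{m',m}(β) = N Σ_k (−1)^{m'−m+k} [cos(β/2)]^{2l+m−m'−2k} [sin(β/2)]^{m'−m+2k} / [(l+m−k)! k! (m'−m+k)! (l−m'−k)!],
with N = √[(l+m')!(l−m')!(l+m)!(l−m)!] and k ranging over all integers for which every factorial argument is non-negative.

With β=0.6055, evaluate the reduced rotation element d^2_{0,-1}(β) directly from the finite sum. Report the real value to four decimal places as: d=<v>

d^2_{0,-1}(β=0.6055) via the finite sum:
Half-angle: c=0.954520, s=0.298146. N=√(2·2·1·6)=4.898979
Admissible k: 0..1 (factorial args all ≥0)
  k=0: (−1)^1·4.8990/(2)·0.9545^3·0.2981^1 = -0.635127
  k=1: (−1)^2·4.8990/(2)·0.9545^1·0.2981^3 = +0.061965
d^2_{0,-1}(0.6055) = -0.635127 +0.061965 = -0.573161

d=-0.5732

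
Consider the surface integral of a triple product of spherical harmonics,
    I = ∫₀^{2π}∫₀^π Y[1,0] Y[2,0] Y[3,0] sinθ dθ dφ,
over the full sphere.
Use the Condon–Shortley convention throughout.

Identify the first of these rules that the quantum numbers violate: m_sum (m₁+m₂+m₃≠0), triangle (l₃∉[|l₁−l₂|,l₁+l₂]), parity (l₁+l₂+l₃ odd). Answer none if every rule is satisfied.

Σmᵢ = 0  ✓
l₃∈[|l₁−l₂|,l₁+l₂]=[1,3], have l₃=3  ✓
Σlᵢ = 6 ⇒ even  ✓

none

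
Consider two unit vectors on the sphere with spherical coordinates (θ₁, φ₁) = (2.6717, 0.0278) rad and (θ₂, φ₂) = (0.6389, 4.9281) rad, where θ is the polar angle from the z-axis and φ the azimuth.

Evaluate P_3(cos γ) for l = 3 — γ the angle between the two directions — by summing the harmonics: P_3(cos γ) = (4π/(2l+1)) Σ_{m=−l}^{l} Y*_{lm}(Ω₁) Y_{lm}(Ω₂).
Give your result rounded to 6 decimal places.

Expand P_3 via completeness: Σ_{m} conj(Y_{3,m}) at Ω₁ times Y_{3,m} at Ω₂ —
  [-3]  conj(Y_{3,-3})(Ω₁) = (0.038597, 0.003226) ; Y_{3,-3}(Ω₂) = (-0.053338, -0.070582) ; Δ = (-0.001831, -0.002896)
  [-2]  conj(Y_{3,-2})(Ω₁) = (-0.186529, -0.010382) ; Y_{3,-2}(Ω₂) = (-0.264995, 0.121989) ; Δ = (0.050696, -0.020003)
  [-1]  conj(Y_{3,-1})(Ω₁) = (0.435158, 0.012101) ; Y_{3,-1}(Ω₂) = (0.091659, 0.418302) ; Δ = (0.034824, 0.183137)
  [+0]  conj(Y_{3,0})(Ω₁) = (-0.324380, -0.000000) ; Y_{3,0}(Ω₂) = (0.066521, 0.000000) ; Δ = (-0.021578, -0.000000)
  [+1]  conj(Y_{3,1})(Ω₁) = (-0.435158, 0.012101) ; Y_{3,1}(Ω₂) = (-0.091659, 0.418302) ; Δ = (0.034824, -0.183137)
  [+2]  conj(Y_{3,2})(Ω₁) = (-0.186529, 0.010382) ; Y_{3,2}(Ω₂) = (-0.264995, -0.121989) ; Δ = (0.050696, 0.020003)
  [+3]  conj(Y_{3,3})(Ω₁) = (-0.038597, 0.003226) ; Y_{3,3}(Ω₂) = (0.053338, -0.070582) ; Δ = (-0.001831, 0.002896)
Total Σ_m = (0.145800, -0.000000). Multiply by 1.795196: (0.261740, -0.000000). P_3(cos γ) = 0.261740

0.261740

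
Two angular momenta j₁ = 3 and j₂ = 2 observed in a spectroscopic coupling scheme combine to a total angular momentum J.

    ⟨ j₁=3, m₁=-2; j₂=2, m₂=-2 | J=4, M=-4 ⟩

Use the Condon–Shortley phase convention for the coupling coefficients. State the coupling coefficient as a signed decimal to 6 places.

+0.632456

j₁+j₂−J=1  J+j₁−j₂=5  J−j₁+j₂=3  j₁+j₂+J+1=10
(j₁±m₁, j₂±m₂, J±M) = (1,5,0,4,0,8)
P² = 207360
sum k=0..0:
  [0] +1/720 = 1/720
S = 1/720
C² = P²·S² = 2/5 ; C = +0.632456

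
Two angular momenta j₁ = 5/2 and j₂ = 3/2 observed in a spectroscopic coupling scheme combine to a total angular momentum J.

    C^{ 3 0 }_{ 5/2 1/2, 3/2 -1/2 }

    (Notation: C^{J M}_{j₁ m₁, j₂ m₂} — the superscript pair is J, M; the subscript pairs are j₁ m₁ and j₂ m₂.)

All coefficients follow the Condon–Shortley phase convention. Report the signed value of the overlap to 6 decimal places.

+√(1/5) ≈ +0.447214

j₁+j₂−J=1  J+j₁−j₂=4  J−j₁+j₂=2  j₁+j₂+J+1=8
(j₁±m₁, j₂±m₂, J±M) = (3,2,1,2,3,3)
P² = 36/5
sum k=0..1:
  [0] +1/4 = 1/4
  [1] −1/12 = -1/12
S = 1/6
C² = P²·S² = 1/5 ; C = +0.447214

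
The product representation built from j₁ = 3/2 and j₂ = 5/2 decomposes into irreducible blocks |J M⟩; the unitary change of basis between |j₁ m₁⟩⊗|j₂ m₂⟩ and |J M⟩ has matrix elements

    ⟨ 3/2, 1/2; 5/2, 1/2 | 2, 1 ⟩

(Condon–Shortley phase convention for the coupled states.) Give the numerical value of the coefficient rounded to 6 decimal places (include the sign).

triangle: 2!*1!*3!/7! = 12/5040
(j±m)!: 2!*1!*3!*2!*3!*1! = 144
prefactor² = (2J+1)*Δ*N² = 12/7
  k=0: +1/(0!*2!*1!*3!*0!*0!) = 1/12
  k=1: −1/(1!*1!*0!*2!*1!*1!) = -1/2
Σ = -5/12  ⇒  CG² = 12/7*(-5/12)² = 25/84
CG = −√(25/84) = -0.545545

−√(25/84) = -0.545545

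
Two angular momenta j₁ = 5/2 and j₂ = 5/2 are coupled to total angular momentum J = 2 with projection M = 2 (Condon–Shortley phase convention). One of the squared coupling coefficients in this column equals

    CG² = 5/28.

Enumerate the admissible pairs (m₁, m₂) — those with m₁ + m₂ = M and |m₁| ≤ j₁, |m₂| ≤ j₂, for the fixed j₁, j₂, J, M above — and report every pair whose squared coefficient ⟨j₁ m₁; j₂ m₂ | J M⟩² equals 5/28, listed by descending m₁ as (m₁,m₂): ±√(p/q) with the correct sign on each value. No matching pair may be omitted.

(5/2,-1/2): +√(5/28); (-1/2,5/2): −√(5/28)

Admissible pairs with m₁+m₂ = M = 2: (-1/2,5/2), (1/2,3/2), (3/2,1/2), (5/2,-1/2)
  (m₁,m₂)=(5/2,-1/2): CG² = 5/28, CG = +√(5/28)   ← matches the target
  (m₁,m₂)=(3/2,1/2): CG² = 9/28, CG = −√(9/28)
  (m₁,m₂)=(1/2,3/2): CG² = 9/28, CG = +√(9/28)
  (m₁,m₂)=(-1/2,5/2): CG² = 5/28, CG = −√(5/28)   ← matches the target
Pairs with CG² = 5/28: (5/2,-1/2): +√(5/28); (-1/2,5/2): −√(5/28)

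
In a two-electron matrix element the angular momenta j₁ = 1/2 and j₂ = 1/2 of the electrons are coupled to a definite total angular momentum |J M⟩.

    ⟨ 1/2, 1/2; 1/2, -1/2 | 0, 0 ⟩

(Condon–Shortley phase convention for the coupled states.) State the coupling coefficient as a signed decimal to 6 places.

√[1·1!0!0!/2! · 1!0!0!1!0!0!] = √(1/2)
  +(−1)^0/∏(0,1,0,0,0,0)! = 1  (running 1)
⟨..|..⟩ = √(1/2)·(1) = +0.707107

+0.707107  (= +√(1/2))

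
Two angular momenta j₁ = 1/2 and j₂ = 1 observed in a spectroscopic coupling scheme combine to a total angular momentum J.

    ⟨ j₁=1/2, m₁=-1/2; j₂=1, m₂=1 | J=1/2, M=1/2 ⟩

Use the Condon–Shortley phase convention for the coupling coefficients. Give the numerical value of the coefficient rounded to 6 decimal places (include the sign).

−√(2/3) = -0.816497

√[2·1!0!1!/3! · 0!1!2!0!1!0!] = √(2/3)
  +(−1)^1/∏(1,0,0,1,0,0)! = -1  (running -1)
⟨..|..⟩ = √(2/3)·(-1) = -0.816497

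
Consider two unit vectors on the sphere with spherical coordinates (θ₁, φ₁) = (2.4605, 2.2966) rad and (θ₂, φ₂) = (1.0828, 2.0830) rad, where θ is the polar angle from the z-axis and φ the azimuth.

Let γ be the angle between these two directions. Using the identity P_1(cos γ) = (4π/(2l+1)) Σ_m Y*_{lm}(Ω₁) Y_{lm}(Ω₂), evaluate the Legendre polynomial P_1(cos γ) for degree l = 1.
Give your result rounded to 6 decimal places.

0.179260

Addition theorem: P_1(cos γ) = (4π/3) Σ_m Y*_{lm}(Ω₁) Y_{lm}(Ω₂), m = −1…1:
  m=-1: Y*=(-0.144388, 0.162711)  Y=(-0.149562, -0.266003)  product (0.064876, 0.014072)
  m=+0: Y*=(-0.379588, -0.000000)  Y=(0.229085, 0.000000)  product (-0.086958, -0.000000)
  m=+1: Y*=(0.144388, 0.162711)  Y=(0.149562, -0.266003)  product (0.064876, -0.014072)
Total Σ_m = (0.042795, 0.000000). Multiply by 4.188790: (0.179260, 0.000000). P_1(cos γ) = 0.179260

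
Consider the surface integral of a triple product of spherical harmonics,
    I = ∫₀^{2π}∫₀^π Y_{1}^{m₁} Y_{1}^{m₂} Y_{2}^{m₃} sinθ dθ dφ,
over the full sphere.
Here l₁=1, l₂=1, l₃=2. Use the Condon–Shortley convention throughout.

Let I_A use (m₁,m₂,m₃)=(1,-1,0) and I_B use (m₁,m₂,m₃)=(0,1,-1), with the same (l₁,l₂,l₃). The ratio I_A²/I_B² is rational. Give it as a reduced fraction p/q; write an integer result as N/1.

1/3

Same 1,1,2: normalisation and zero-m 3j drop out of the ratio.
A: Δ: 0! 2! 2! / 5! → 1/30; sum: t=0:+1/4 = 1/4; 3j²(1 1 2; 1 -1 0) = Δ·Π!·Σ² = 1/30  (sign +1)
B: Δ: 0! 2! 2! / 5! → 1/30; sum: t=0:+1/2 = 1/2; 3j²(1 1 2; 0 1 -1) = Δ·Π!·Σ² = 1/10  (sign -1)
I_A²/I_B² = (1/30)/(1/10) = 1/3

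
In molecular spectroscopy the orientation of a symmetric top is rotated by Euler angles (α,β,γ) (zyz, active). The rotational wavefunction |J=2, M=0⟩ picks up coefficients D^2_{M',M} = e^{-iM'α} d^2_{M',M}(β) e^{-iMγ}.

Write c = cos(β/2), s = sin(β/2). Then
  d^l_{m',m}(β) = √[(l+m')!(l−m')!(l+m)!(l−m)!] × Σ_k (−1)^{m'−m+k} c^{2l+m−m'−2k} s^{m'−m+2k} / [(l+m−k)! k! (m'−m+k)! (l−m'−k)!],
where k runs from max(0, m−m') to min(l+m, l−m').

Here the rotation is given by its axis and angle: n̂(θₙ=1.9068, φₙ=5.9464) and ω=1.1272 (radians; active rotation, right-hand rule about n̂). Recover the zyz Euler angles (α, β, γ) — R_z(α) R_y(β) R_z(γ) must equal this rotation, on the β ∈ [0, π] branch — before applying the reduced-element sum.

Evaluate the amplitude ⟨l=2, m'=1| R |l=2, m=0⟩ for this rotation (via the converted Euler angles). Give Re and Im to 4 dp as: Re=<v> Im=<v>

Re=0.2704 Im=-0.4489

Axis–angle → zyz. n̂ = (sinθₙcosφₙ, sinθₙsinφₙ, cosθₙ) = (+0.891043, -0.311976, -0.329717), ω = 1.1272.
R = I cosω + sinω [n̂]ₓ + (1−cosω) n̂n̂ᵀ gives
  R = [+0.882389, +0.139129, -0.449480; -0.456481, +0.484747, -0.746087; +0.114081, +0.863518, +0.491245]
β = atan2(√(R₁₃²+R₂₃²), R₃₃) = 1.057278; α = atan2(R₂₃, R₁₃) mod 2π = 4.170170; γ = atan2(R₃₂, −R₃₁) mod 2π = 1.702148
First d^2_{1,0}(β=1.0573), then the phase factors e^{-i(1)α} and e^{-i(0)γ}:
With c≡cos(β/2)=0.863494 and s≡sin(β/2)=0.504358, N=[6·1·2·2]^{1/2}=4.898979
Admissible k: 0..1 (factorial args all ≥0)
  k=0: (−1)^1·4.8990/(2)·0.8635^3·0.5044^1 = -0.795414
  k=1: (−1)^2·4.8990/(2)·0.8635^1·0.5044^3 = +0.271365
d^2_{1,0}(1.0573) = -0.795414 +0.271365 = -0.524050
Phases: e^{-i·(1)·4.1702}=-0.516038+0.856566i, e^{-i·(0)·1.7021}=+1.000000+0.000000i ⇒ D=+0.270430-0.448883i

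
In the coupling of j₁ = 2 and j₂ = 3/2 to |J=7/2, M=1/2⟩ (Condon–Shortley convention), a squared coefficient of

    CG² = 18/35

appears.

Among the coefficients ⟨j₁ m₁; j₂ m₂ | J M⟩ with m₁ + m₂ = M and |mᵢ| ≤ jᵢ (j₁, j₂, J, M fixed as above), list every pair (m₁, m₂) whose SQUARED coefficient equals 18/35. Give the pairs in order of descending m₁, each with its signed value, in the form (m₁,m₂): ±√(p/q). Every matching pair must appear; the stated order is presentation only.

(0,1/2): +√(18/35)

Admissible pairs with m₁+m₂ = M = 1/2: (-1,3/2), (0,1/2), (1,-1/2), (2,-3/2)
  (m₁,m₂)=(2,-3/2): CG² = 1/35, CG = +√(1/35)
  (m₁,m₂)=(1,-1/2): CG² = 12/35, CG = +√(12/35)
  (m₁,m₂)=(0,1/2): CG² = 18/35, CG = +√(18/35)   ← matches the target
  (m₁,m₂)=(-1,3/2): CG² = 4/35, CG = +√(4/35)
Pairs with CG² = 18/35: (0,1/2): +√(18/35)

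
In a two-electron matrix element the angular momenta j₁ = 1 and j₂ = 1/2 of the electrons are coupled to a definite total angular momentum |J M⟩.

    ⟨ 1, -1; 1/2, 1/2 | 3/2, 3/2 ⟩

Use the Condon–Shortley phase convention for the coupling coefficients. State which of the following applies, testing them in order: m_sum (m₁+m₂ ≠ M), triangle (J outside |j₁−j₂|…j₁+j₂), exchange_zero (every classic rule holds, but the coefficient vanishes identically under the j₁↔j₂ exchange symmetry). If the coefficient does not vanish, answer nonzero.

m_sum

m-sum: m₁+m₂ = -1+1/2 = -1/2, M = 3/2  ✗ ⇒ coefficient is 0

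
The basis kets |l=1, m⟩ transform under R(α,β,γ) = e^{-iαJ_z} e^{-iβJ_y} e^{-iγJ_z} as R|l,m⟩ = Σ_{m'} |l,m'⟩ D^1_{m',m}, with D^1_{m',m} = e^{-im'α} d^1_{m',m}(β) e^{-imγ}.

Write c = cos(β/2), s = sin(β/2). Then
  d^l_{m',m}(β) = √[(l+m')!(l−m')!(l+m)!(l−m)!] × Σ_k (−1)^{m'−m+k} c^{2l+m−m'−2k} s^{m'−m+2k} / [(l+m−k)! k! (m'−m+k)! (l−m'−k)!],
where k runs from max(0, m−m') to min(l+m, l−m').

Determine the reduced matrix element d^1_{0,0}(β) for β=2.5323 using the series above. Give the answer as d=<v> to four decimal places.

d^1_{0,0}(β=2.5323) via the finite sum:
Half-angle: c=0.299956, s=0.953953. N=√(1·1·1·1)=1.000000
Admissible k: 0..1 (factorial args all ≥0)
  k=0: (−1)^0·1.0000/(1)·0.3000^2·0.9540^0 = +0.089973
  k=1: (−1)^1·1.0000/(1)·0.3000^0·0.9540^2 = -0.910027
d^1_{0,0}(2.5323) = +0.089973 -0.910027 = -0.820053

d=-0.8201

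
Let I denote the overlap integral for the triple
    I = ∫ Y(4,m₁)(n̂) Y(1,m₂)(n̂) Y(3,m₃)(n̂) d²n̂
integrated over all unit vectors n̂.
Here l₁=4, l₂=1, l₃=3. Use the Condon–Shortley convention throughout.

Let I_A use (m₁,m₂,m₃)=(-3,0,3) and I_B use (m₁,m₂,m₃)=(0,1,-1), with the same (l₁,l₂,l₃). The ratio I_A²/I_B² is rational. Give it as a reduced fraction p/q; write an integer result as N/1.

7/6

Same 4,1,3: normalisation and zero-m 3j drop out of the ratio.
A: Δ: 2! 6! 0! / 9! → 1/252; sum: t=1:−1/720 = -1/720; 3j²(4 1 3; -3 0 3) = Δ·Π!·Σ² = 1/36  (sign -1)
B: Δ: 2! 6! 0! / 9! → 1/252; sum: t=2:+1/96 = 1/96; 3j²(4 1 3; 0 1 -1) = Δ·Π!·Σ² = 1/42  (sign +1)
I_A²/I_B² = (1/36)/(1/42) = 7/6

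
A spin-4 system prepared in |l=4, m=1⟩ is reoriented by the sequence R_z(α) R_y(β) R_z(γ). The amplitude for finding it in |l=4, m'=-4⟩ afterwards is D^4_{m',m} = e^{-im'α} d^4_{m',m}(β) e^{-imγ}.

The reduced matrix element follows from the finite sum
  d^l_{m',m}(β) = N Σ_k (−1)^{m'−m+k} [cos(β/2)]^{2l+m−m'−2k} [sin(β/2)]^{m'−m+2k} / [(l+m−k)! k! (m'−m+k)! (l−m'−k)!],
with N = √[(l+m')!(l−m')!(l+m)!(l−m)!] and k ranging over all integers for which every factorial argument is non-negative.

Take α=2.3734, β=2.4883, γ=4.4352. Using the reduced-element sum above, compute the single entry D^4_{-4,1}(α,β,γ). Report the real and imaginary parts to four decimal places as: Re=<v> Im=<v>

Split into d^4_{-4,1}(β=2.4883) × two z-phases.
With c≡cos(β/2)=0.320868 and s≡sin(β/2)=0.947124, N=[1·40320·120·6]^{1/2}=5387.986637
k: max(0,(1)−(-4))=5 … min(4+(1),4−(-4))=5
  k=5: (−1)^0·5387.9866/(720)·0.3209^3·0.9471^5 = +0.188412
d^4_{-4,1}(2.4883) = +0.188412
Phases: e^{-i·(-4)·2.3734}=-0.997633-0.068768i, e^{-i·(1)·4.4352}=-0.273653+0.961828i ⇒ D=+0.063900-0.177246i

Re=0.0639 Im=-0.1772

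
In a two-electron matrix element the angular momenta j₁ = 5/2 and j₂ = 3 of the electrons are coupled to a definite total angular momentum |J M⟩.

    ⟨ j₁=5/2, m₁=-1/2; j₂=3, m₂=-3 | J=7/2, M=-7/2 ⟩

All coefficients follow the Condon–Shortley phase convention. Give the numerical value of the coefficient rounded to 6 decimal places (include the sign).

+√(1/3) ≈ +0.577350

triangle: 2!×3!×4!/10! = 288/3628800
(j±m)!: 2!×3!×0!×6!×0!×7! = 43545600
prefactor² = (2J+1)×Δ×N² = 27648
  k=0: +1/(0!×2!×3!×0!×0!×4!) = 1/288
Σ = 1/288  ⇒  CG² = 27648×(1/288)² = 1/3
CG = +√(1/3) = +0.577350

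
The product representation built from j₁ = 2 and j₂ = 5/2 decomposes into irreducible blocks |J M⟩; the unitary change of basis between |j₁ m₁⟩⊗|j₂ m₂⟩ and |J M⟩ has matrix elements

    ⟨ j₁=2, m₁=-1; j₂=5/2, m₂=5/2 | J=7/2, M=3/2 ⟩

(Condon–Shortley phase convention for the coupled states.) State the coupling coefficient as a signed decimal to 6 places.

−√(5/21) ≈ -0.487950

triangle: 1!×3!×4!/9! = 144/362880
(j±m)!: 1!×3!×5!×0!×5!×2! = 172800
prefactor² = (2J+1)×Δ×N² = 3840/7
  k=1: −1/(1!×0!×2!×4!×1!×0!) = -1/48
Σ = -1/48  ⇒  CG² = 3840/7×(-1/48)² = 5/21
CG = −√(5/21) = -0.487950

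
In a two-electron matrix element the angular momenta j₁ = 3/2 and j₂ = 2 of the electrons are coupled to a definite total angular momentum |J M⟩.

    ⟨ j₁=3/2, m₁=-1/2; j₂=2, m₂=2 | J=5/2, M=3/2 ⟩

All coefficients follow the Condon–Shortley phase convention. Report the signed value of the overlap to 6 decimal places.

j₁+j₂−J=1  J+j₁−j₂=2  J−j₁+j₂=3  j₁+j₂+J+1=7
(j₁±m₁, j₂±m₂, J±M) = (1,2,4,0,4,1)
P² = 576/35
sum k=1..1:
  [1] −1/6 = -1/6
S = -1/6
C² = P²·S² = 16/35 ; C = -0.676123

−√(16/35) = -0.676123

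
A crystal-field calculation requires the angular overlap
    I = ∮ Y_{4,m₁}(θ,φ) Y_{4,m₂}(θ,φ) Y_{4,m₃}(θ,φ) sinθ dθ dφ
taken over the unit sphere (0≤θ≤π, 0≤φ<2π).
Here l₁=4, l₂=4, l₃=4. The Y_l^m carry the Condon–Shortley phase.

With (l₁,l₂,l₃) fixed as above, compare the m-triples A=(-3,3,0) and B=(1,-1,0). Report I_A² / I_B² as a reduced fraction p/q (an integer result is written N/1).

Shared (l₁,l₂,l₃)=(4,4,4): N and (l;000)² cancel in I_A²/I_B².
A: Δ = 4!·4!·4!/13! = 1/450450; Racah Σ t=3..4: t=3:−1/3456 t=4:+1/864 = 1/1152; ⇒ 3j(4 4 4; -3 3 0)² = 7/286, sgn +1
B: Δ = 4!·4!·4!/13! = 1/450450; Racah Σ t=0..3: t=0:+1/864 t=1:−1/96 t=2:+1/144 t=3:−1/3456 = -1/384; ⇒ 3j(4 4 4; 1 -1 0)² = 9/2002, sgn -1
I_A²/I_B² = (7/286)/(9/2002) = 49/9

49/9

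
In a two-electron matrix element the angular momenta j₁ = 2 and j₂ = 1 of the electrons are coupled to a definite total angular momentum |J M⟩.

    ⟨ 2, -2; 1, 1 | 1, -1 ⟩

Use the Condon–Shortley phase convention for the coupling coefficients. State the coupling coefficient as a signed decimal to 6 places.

+√(3/5) = +0.774597

j₁+j₂−J=2  J+j₁−j₂=2  J−j₁+j₂=0  j₁+j₂+J+1=5
(j₁±m₁, j₂±m₂, J±M) = (0,4,2,0,0,2)
P² = 48/5
sum k=2..2:
  [2] +1/4 = 1/4
S = 1/4
C² = P²·S² = 3/5 ; C = +0.774597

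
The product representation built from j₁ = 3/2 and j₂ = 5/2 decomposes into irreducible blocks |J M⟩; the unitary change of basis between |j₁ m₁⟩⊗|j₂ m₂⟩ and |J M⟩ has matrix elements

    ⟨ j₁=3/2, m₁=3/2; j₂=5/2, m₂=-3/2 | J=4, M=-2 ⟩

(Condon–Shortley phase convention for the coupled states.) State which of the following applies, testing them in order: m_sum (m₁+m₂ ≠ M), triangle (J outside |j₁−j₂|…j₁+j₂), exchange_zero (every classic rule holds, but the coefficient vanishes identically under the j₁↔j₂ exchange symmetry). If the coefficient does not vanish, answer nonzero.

m-sum: m₁+m₂ = 3/2+(-3/2) = 0, M = -2  ✗ ⇒ coefficient is 0

m_sum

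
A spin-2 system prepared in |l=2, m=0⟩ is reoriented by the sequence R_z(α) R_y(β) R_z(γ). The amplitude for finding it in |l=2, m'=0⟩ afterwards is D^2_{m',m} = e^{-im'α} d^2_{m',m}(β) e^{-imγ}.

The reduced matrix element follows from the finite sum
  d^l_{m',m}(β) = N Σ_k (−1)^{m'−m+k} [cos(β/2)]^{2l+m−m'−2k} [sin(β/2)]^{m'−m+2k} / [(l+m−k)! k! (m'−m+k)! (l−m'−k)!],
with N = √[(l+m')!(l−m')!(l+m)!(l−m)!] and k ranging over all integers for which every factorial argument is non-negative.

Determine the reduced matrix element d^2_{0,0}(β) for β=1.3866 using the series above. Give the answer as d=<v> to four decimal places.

d=-0.4497

d^2_{0,0}(β=1.3866) via the finite sum:
c=cos(1.386600/2)=0.769141, s=sin(1.386600/2)=0.639079; N=√[2·2·2·2]=4.000000
k: max(0,(0)−(0))=0 … min(2+(0),2−(0))=2
  k=0: (−1)^0·4.0000/(4)·0.7691^4·0.6391^0 = +0.349965
  k=1: (−1)^1·4.0000/(1)·0.7691^2·0.6391^2 = -0.966454
  k=2: (−1)^2·4.0000/(4)·0.7691^0·0.6391^4 = +0.166808
d^2_{0,0}(1.3866) = +0.349965 -0.966454 +0.166808 = -0.449681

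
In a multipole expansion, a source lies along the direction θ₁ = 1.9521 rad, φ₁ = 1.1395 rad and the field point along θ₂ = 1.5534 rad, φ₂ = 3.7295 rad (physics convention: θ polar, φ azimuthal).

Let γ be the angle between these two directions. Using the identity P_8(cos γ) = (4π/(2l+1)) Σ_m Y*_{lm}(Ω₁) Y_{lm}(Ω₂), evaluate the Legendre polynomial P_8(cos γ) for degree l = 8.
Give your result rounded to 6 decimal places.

Expand P_8 via completeness: Σ_{m} conj(Y_{8,m}) at Ω₁ times Y_{8,m} at Ω₂ —
  m=-8: (-0.270512+0.086288i) × (-0.004700+0.514784i) = -0.043148-0.139661i  (running Σ = -0.043148-0.139661i)
  m=-7: (+0.055650-0.451942i) × (+0.020141-0.029629i) = -0.012270-0.010752i  (running Σ = -0.055418-0.150412i)
  m=-6: (+0.220523+0.136364i) × (+0.346843-0.140892i) = +0.095700+0.016227i  (running Σ = +0.040282-0.134185i)
  m=-5: (+0.160305-0.106334i) × (-0.041478-0.008497i) = -0.007553+0.003048i  (running Σ = +0.032729-0.131137i)
  m=-4: (+0.052279+0.335926i) × (-0.236099-0.238264i) = +0.067696-0.091768i  (running Σ = +0.100425-0.222905i)
  m=-3: (+0.036850+0.010473i) × (+0.008713+0.044600i) = -0.000146+0.001735i  (running Σ = +0.100279-0.221170i)
  m=-2: (-0.218228+0.254817i) × (-0.122839+0.294655i) = -0.048276-0.095603i  (running Σ = +0.052003-0.316774i)
  m=-1: (-0.011332-0.024625i) × (+0.038926-0.025946i) = -0.001080-0.000665i  (running Σ = +0.050923-0.317438i)
  m=0: (-0.328238-0.000000i) × (+0.314578+0.000000i) = -0.103257-0.000000i  (running Σ = -0.052334-0.317438i)
  m=1: (+0.011332-0.024625i) × (-0.038926-0.025946i) = -0.001080+0.000665i  (running Σ = -0.053414-0.316774i)
  m=2: (-0.218228-0.254817i) × (-0.122839-0.294655i) = -0.048276+0.095603i  (running Σ = -0.101690-0.221170i)
  m=3: (-0.036850+0.010473i) × (-0.008713+0.044600i) = -0.000146-0.001735i  (running Σ = -0.101836-0.222905i)
  m=4: (+0.052279-0.335926i) × (-0.236099+0.238264i) = +0.067696+0.091768i  (running Σ = -0.034140-0.131137i)
  m=5: (-0.160305-0.106334i) × (+0.041478-0.008497i) = -0.007553-0.003048i  (running Σ = -0.041692-0.134185i)
  m=6: (+0.220523-0.136364i) × (+0.346843+0.140892i) = +0.095700-0.016227i  (running Σ = +0.054007-0.150412i)
  m=7: (-0.055650-0.451942i) × (-0.020141-0.029629i) = -0.012270+0.010752i  (running Σ = +0.041738-0.139661i)
  m=8: (-0.270512-0.086288i) × (-0.004700-0.514784i) = -0.043148+0.139661i  (running Σ = -0.001411+0.000000i)
Accumulated sum -0.001411+0.000000i; after 4π/(2l+1) scaling, -0.001043+0.000000i ⇒ P_8 = -0.001043

-0.001043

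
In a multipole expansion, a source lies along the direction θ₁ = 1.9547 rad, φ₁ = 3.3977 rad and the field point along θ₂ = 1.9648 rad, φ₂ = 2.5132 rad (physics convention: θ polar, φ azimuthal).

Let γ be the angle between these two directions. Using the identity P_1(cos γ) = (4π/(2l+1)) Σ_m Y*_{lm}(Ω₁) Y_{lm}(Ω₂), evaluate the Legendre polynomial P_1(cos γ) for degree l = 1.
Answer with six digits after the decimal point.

0.686315

Addition theorem: P_1(cos γ) = (4π/3) Σ_m Y*_{lm}(Ω₁) Y_{lm}(Ω₂), m = −1…1:
  [-1]  conj(Y_{1,-1})(Ω₁) = -0.309897-0.081149i ; Y_{1,-1}(Ω₂) = -0.258080-0.187536i ; Δ = +0.064760+0.079060i
  [+0]  conj(Y_{1,0})(Ω₁) = -0.183003-0.000000i ; Y_{1,0}(Ω₂) = -0.187569+0.000000i ; Δ = +0.034326+0.000000i
  [+1]  conj(Y_{1,1})(Ω₁) = +0.309897-0.081149i ; Y_{1,1}(Ω₂) = +0.258080-0.187536i ; Δ = +0.064760-0.079060i
Total Σ_m = +0.163846+0.000000i. Multiply by 4.188790: +0.686315+0.000000i. P_1(cos γ) = 0.686315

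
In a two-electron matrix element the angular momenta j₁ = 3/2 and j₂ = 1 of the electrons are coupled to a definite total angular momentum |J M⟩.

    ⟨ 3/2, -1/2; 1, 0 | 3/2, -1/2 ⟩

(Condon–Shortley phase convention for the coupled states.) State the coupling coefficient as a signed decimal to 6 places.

-0.258199

triangle: 1!·2!·1!/5! = 2/120
(j±m)!: 1!·2!·1!·1!·1!·2! = 4
prefactor² = (2J+1)·Δ·N² = 4/15
  k=0: +1/(0!·1!·2!·1!·0!·0!) = 1/2
  k=1: −1/(1!·0!·1!·0!·1!·1!) = -1
Σ = -1/2  ⇒  CG² = 4/15·(-1/2)² = 1/15
CG = −√(1/15) = -0.258199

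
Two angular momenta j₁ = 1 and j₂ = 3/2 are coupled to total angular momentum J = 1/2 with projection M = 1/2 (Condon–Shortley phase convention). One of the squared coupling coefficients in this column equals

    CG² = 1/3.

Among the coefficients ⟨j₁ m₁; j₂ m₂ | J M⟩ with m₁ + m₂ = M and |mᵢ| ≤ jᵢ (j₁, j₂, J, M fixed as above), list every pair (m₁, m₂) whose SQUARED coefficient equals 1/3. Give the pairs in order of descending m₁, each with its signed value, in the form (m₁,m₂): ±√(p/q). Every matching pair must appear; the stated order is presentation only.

(0,1/2): −√(1/3)

Admissible pairs with m₁+m₂ = M = 1/2: (-1,3/2), (0,1/2), (1,-1/2)
  (m₁,m₂)=(1,-1/2): CG² = 1/6, CG = +√(1/6)
  (m₁,m₂)=(0,1/2): CG² = 1/3, CG = −√(1/3)   ← matches the target
  (m₁,m₂)=(-1,3/2): CG² = 1/2, CG = +√(1/2)
Pairs with CG² = 1/3: (0,1/2): −√(1/3)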